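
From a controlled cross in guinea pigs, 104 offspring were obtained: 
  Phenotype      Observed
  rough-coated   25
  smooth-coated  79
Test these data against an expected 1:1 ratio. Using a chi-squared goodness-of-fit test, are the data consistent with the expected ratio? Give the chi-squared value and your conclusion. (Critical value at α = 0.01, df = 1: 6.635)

Total ratio parts = 2. Expected numbers out of 104:
  rough-coated: 104 × 1/2 = 52
  smooth-coated: 104 × 1/2 = 52
χ² = Σ (O − E)² / E
  rough-coated: (25 − 52)² / 52 = 14.0192
  smooth-coated: (79 − 52)² / 52 = 14.0192
χ² = 14.0192 + 14.0192 = 28.0384 ≈ 28.038
Degrees of freedom = 2 − 1 = 1; critical value at α = 0.01 is 6.635.
Since 28.038 > 6.635, we reject the null hypothesis — the data do not fit the 1:1 ratio.

28.038; not consistent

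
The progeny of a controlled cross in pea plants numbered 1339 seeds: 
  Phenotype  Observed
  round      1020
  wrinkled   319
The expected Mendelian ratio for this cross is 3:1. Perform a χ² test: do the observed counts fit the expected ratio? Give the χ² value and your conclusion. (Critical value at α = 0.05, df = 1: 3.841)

0.988; consistent

The 3:1 ratio has 4 parts, so with N = 1339 the expected counts are:
  round: 1339 × 3/4 = 1004.25
  wrinkled: 1339 × 1/4 = 334.75
χ² = Σ (O − E)² / E
  round: (1020 − 1004.25)² / 1004.25 = 0.2470
  wrinkled: (319 − 334.75)² / 334.75 = 0.7410
χ² = 0.2470 + 0.7410 = 0.988
Degrees of freedom = 2 − 1 = 1; critical value at α = 0.05 is 3.841.
Since 0.988 < 3.841, we fail to reject the null hypothesis — the data are consistent with the 3:1 ratio.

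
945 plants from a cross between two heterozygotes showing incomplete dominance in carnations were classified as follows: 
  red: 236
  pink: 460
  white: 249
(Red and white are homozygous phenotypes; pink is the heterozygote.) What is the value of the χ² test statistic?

1.019

With incomplete dominance, a heterozygote × heterozygote cross gives a 1:2:1 phenotypic ratio.
The 1:2:1 ratio has 4 parts, so with N = 945 the expected counts are:
  red: 945 × 1/4 = 236.25
  pink: 945 × 2/4 = 472.5
  white: 945 × 1/4 = 236.25
χ² = Σ (O − E)² / E
  red: (236 − 236.25)² / 236.25 = 0.0003
  pink: (460 − 472.5)² / 472.5 = 0.3307
  white: (249 − 236.25)² / 236.25 = 0.6881
χ² = 0.0003 + 0.3307 + 0.6881 = 1.0191 ≈ 1.019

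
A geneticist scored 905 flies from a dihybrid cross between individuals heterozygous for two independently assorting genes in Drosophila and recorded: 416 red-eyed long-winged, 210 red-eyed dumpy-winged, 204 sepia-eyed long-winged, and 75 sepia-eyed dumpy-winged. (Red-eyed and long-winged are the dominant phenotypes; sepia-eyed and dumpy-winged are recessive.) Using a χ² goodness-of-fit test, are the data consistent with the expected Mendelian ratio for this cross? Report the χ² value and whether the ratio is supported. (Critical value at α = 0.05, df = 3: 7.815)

39.538; not consistent

A dihybrid F₂ with independent assortment and complete dominance at both loci gives a 9:3:3:1 phenotypic ratio.
The 9:3:3:1 ratio has 16 parts, so with N = 905 the expected counts are:
  red-eyed long-winged: 905 × 9/16 = 509.0625
  red-eyed dumpy-winged: 905 × 3/16 = 169.6875
  sepia-eyed long-winged: 905 × 3/16 = 169.6875
  sepia-eyed dumpy-winged: 905 × 1/16 = 56.5625
χ² = Σ (O − E)² / E
  red-eyed long-winged: (416 − 509.0625)² / 509.0625 = 17.0129
  red-eyed dumpy-winged: (210 − 169.6875)² / 169.6875 = 9.5770
  sepia-eyed long-winged: (204 − 169.6875)² / 169.6875 = 6.9383
  sepia-eyed dumpy-winged: (75 − 56.5625)² / 56.5625 = 6.0100
χ² = 17.0129 + 9.5770 + 6.9383 + 6.0100 = 39.5382 ≈ 39.538
Degrees of freedom = 4 − 1 = 3; critical value at α = 0.05 is 7.815.
Since 39.538 > 7.815, we reject the null hypothesis — the data do not fit the 9:3:3:1 ratio.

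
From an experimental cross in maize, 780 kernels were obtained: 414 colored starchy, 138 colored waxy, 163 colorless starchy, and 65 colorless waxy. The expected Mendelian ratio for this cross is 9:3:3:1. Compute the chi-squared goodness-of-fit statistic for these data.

9.197

Under the 9:3:3:1 hypothesis (Σ ratio = 16, N = 780):
  colored starchy: 780 × 9/16 = 438.75
  colored waxy: 780 × 3/16 = 146.25
  colorless starchy: 780 × 3/16 = 146.25
  colorless waxy: 780 × 1/16 = 48.75
χ² = Σ (O − E)² / E
  colored starchy: (414 − 438.75)² / 438.75 = 1.3962
  colored waxy: (138 − 146.25)² / 146.25 = 0.4654
  colorless starchy: (163 − 146.25)² / 146.25 = 1.9184
  colorless waxy: (65 − 48.75)² / 48.75 = 5.4167
χ² = 1.3962 + 0.4654 + 1.9184 + 5.4167 = 9.1967 ≈ 9.197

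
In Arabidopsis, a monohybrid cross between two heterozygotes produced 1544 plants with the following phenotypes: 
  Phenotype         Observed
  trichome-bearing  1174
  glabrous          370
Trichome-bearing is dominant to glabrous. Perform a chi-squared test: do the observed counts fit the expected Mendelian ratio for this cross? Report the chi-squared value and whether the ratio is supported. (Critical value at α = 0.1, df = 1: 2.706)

0.884; consistent

For a monohybrid cross between heterozygotes with complete dominance, the expected phenotypic ratio is 3:1.
Total ratio parts = 4. Expected numbers out of 1544:
  trichome-bearing: 1544 × 3/4 = 1158
  glabrous: 1544 × 1/4 = 386
χ² = Σ (O − E)² / E
  trichome-bearing: (1174 − 1158)² / 1158 = 0.2211
  glabrous: (370 − 386)² / 386 = 0.6632
χ² = 0.2211 + 0.6632 = 0.8843 ≈ 0.884
Degrees of freedom = 2 − 1 = 1; critical value at α = 0.1 is 2.706.
Since 0.884 < 2.706, we fail to reject the null hypothesis — the data are consistent with the 3:1 ratio.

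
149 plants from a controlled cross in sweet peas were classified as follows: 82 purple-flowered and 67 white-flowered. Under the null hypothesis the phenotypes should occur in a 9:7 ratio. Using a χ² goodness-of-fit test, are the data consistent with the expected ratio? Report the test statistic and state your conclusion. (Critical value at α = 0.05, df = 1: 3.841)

The 9:7 ratio has 16 parts, so with N = 149 the expected counts are:
  purple-flowered: 149 × 9/16 = 83.8125
  white-flowered: 149 × 7/16 = 65.1875
χ² = Σ (O − E)² / E
  purple-flowered: (82 − 83.8125)² / 83.8125 = 0.0392
  white-flowered: (67 − 65.1875)² / 65.1875 = 0.0504
χ² = 0.0392 + 0.0504 = 0.0896 ≈ 0.090
Degrees of freedom = 2 − 1 = 1; critical value at α = 0.05 is 3.841.
Since 0.090 < 3.841, we fail to reject the null hypothesis — the data are consistent with the 9:7 ratio.

0.090; consistent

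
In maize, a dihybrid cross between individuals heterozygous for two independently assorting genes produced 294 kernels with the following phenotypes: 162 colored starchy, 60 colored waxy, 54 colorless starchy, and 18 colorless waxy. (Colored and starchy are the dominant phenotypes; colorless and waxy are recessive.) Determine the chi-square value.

0.531

A dihybrid F₂ with independent assortment and complete dominance at both loci gives a 9:3:3:1 phenotypic ratio.
Under the 9:3:3:1 hypothesis (Σ ratio = 16, N = 294):
  colored starchy: 294 × 9/16 = 165.375
  colored waxy: 294 × 3/16 = 55.125
  colorless starchy: 294 × 3/16 = 55.125
  colorless waxy: 294 × 1/16 = 18.375
χ² = Σ (O − E)² / E
  colored starchy: (162 − 165.375)² / 165.375 = 0.0689
  colored waxy: (60 − 55.125)² / 55.125 = 0.4311
  colorless starchy: (54 − 55.125)² / 55.125 = 0.0230
  colorless waxy: (18 − 18.375)² / 18.375 = 0.0077
χ² = 0.0689 + 0.4311 + 0.0230 + 0.0077 = 0.5307 ≈ 0.531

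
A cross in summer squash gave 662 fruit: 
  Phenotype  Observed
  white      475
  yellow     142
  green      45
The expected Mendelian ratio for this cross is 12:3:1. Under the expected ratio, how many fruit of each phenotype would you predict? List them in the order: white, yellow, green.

Under the 12:3:1 hypothesis (Σ ratio = 16, N = 662):
  white: 662 × 12/16 = 496.5
  yellow: 662 × 3/16 = 124.125
  green: 662 × 1/16 = 41.375

496.5, 124.125, 41.375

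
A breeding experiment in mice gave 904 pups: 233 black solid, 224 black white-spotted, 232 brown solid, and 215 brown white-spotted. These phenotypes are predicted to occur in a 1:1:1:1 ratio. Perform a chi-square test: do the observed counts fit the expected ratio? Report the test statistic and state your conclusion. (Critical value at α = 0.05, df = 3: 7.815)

Expected counts for N = 904 under a 1:1:1:1 ratio (total parts = 4):
  black solid: 904 × 1/4 = 226
  black white-spotted: 904 × 1/4 = 226
  brown solid: 904 × 1/4 = 226
  brown white-spotted: 904 × 1/4 = 226
χ² = Σ (O − E)² / E
  black solid: (233 − 226)² / 226 = 0.2168
  black white-spotted: (224 − 226)² / 226 = 0.0177
  brown solid: (232 − 226)² / 226 = 0.1593
  brown white-spotted: (215 − 226)² / 226 = 0.5354
χ² = 0.2168 + 0.0177 + 0.1593 + 0.5354 = 0.9292 ≈ 0.929
Degrees of freedom = 4 − 1 = 3; critical value at α = 0.05 is 7.815.
Since 0.929 < 7.815, we fail to reject the null hypothesis — the data are consistent with the 1:1:1:1 ratio.

0.929; consistent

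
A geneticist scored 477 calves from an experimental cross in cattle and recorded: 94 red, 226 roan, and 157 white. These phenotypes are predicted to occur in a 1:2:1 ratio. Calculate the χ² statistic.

Expected counts for N = 477 under a 1:2:1 ratio (total parts = 4):
  red: 477 × 1/4 = 119.25
  roan: 477 × 2/4 = 238.5
  white: 477 × 1/4 = 119.25
χ² = Σ (O − E)² / E
  red: (94 − 119.25)² / 119.25 = 5.3464
  roan: (226 − 238.5)² / 238.5 = 0.6551
  white: (157 − 119.25)² / 119.25 = 11.9502
χ² = 5.3464 + 0.6551 + 11.9502 = 17.9517 ≈ 17.952

17.952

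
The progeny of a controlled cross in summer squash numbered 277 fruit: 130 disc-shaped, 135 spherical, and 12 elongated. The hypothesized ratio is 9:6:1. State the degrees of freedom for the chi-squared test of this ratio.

2

A goodness-of-fit test with 3 phenotype classes has df = 3 − 1 = 2.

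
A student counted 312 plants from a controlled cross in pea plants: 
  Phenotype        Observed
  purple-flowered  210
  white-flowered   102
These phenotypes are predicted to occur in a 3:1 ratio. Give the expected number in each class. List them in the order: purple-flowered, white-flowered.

234, 78

The 3:1 ratio has 4 parts, so with N = 312 the expected counts are:
  purple-flowered: 312 × 3/4 = 234
  white-flowered: 312 × 1/4 = 78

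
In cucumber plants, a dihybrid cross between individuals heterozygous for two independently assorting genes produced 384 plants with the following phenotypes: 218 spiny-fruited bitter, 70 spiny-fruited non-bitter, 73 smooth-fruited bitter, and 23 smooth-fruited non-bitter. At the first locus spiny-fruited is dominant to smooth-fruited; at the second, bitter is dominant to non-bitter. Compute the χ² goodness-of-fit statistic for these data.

0.130

A dihybrid F₂ with independent assortment and complete dominance at both loci gives a 9:3:3:1 phenotypic ratio.
The 9:3:3:1 ratio has 16 parts, so with N = 384 the expected counts are:
  spiny-fruited bitter: 384 × 9/16 = 216
  spiny-fruited non-bitter: 384 × 3/16 = 72
  smooth-fruited bitter: 384 × 3/16 = 72
  smooth-fruited non-bitter: 384 × 1/16 = 24
χ² = Σ (O − E)² / E
  spiny-fruited bitter: (218 − 216)² / 216 = 0.0185
  spiny-fruited non-bitter: (70 − 72)² / 72 = 0.0556
  smooth-fruited bitter: (73 − 72)² / 72 = 0.0139
  smooth-fruited non-bitter: (23 − 24)² / 24 = 0.0417
χ² = 0.0185 + 0.0556 + 0.0139 + 0.0417 = 0.1297 ≈ 0.130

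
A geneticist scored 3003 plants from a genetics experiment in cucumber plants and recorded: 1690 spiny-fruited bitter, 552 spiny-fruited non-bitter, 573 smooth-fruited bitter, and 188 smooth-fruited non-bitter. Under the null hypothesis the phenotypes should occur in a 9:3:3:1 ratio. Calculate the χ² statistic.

0.394

Expected counts for N = 3003 under a 9:3:3:1 ratio (total parts = 16):
  spiny-fruited bitter: 3003 × 9/16 = 1689.1875
  spiny-fruited non-bitter: 3003 × 3/16 = 563.0625
  smooth-fruited bitter: 3003 × 3/16 = 563.0625
  smooth-fruited non-bitter: 3003 × 1/16 = 187.6875
χ² = Σ (O − E)² / E
  spiny-fruited bitter: (1690 − 1689.1875)² / 1689.1875 = 0.0004
  spiny-fruited non-bitter: (552 − 563.0625)² / 563.0625 = 0.2173
  smooth-fruited bitter: (573 − 563.0625)² / 563.0625 = 0.1754
  smooth-fruited non-bitter: (188 − 187.6875)² / 187.6875 = 0.0005
χ² = 0.0004 + 0.2173 + 0.1754 + 0.0005 = 0.3936 ≈ 0.394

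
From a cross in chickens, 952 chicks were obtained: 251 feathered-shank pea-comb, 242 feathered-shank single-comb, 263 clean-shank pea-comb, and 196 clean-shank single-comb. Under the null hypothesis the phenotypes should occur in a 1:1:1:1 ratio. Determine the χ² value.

10.815

Expected counts for N = 952 under a 1:1:1:1 ratio (total parts = 4):
  feathered-shank pea-comb: 952 × 1/4 = 238
  feathered-shank single-comb: 952 × 1/4 = 238
  clean-shank pea-comb: 952 × 1/4 = 238
  clean-shank single-comb: 952 × 1/4 = 238
χ² = Σ (O − E)² / E
  feathered-shank pea-comb: (251 − 238)² / 238 = 0.7101
  feathered-shank single-comb: (242 − 238)² / 238 = 0.0672
  clean-shank pea-comb: (263 − 238)² / 238 = 2.6261
  clean-shank single-comb: (196 − 238)² / 238 = 7.4118
χ² = 0.7101 + 0.0672 + 2.6261 + 7.4118 = 10.8152 ≈ 10.815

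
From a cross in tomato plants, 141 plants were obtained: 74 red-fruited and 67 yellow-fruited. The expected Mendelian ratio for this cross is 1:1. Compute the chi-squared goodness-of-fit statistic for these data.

Total ratio parts = 2. Expected numbers out of 141:
  red-fruited: 141 × 1/2 = 70.5
  yellow-fruited: 141 × 1/2 = 70.5
χ² = Σ (O − E)² / E
  red-fruited: (74 − 70.5)² / 70.5 = 0.1738
  yellow-fruited: (67 − 70.5)² / 70.5 = 0.1738
χ² = 0.1738 + 0.1738 = 0.3476 ≈ 0.348

0.348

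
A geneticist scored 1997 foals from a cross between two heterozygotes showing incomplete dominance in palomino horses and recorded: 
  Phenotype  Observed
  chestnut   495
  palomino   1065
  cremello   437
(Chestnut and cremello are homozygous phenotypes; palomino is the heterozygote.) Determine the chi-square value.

12.227

With incomplete dominance, a heterozygote × heterozygote cross gives a 1:2:1 phenotypic ratio.
The 1:2:1 ratio has 4 parts, so with N = 1997 the expected counts are:
  chestnut: 1997 × 1/4 = 499.25
  palomino: 1997 × 2/4 = 998.5
  cremello: 1997 × 1/4 = 499.25
χ² = Σ (O − E)² / E
  chestnut: (495 − 499.25)² / 499.25 = 0.0362
  palomino: (1065 − 998.5)² / 998.5 = 4.4289
  cremello: (437 − 499.25)² / 499.25 = 7.7618
χ² = 0.0362 + 4.4289 + 7.7618 = 12.2269 ≈ 12.227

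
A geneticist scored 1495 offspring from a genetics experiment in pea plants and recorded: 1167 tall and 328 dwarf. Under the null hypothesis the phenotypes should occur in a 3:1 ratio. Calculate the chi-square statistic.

Expected counts for N = 1495 under a 3:1 ratio (total parts = 4):
  tall: 1495 × 3/4 = 1121.25
  dwarf: 1495 × 1/4 = 373.75
χ² = Σ (O − E)² / E
  tall: (1167 − 1121.25)² / 1121.25 = 1.8667
  dwarf: (328 − 373.75)² / 373.75 = 5.6002
χ² = 1.8667 + 5.6002 = 7.4669 ≈ 7.467

7.467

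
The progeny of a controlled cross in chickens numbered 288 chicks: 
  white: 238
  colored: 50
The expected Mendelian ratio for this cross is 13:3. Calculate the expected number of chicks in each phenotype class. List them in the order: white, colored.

234, 54

Under the 13:3 hypothesis (Σ ratio = 16, N = 288):
  white: 288 × 13/16 = 234
  colored: 288 × 3/16 = 54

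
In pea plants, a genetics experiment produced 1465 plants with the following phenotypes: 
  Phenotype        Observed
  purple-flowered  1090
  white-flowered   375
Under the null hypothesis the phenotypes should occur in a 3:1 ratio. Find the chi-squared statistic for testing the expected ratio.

0.279

Under the 3:1 hypothesis (Σ ratio = 4, N = 1465):
  purple-flowered: 1465 × 3/4 = 1098.75
  white-flowered: 1465 × 1/4 = 366.25
χ² = Σ (O − E)² / E
  purple-flowered: (1090 − 1098.75)² / 1098.75 = 0.0697
  white-flowered: (375 − 366.25)² / 366.25 = 0.2090
χ² = 0.0697 + 0.2090 = 0.2787 ≈ 0.279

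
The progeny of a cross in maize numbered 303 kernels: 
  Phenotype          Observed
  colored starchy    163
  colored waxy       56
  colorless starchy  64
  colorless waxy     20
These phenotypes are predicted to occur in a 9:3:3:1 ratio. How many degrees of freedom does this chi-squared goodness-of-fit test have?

A goodness-of-fit test with 4 phenotype classes has df = 4 − 1 = 3.

3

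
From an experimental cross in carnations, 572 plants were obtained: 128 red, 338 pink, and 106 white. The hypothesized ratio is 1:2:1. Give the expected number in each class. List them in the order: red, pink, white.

143, 286, 143

Expected counts for N = 572 under a 1:2:1 ratio (total parts = 4):
  red: 572 × 1/4 = 143
  pink: 572 × 2/4 = 286
  white: 572 × 1/4 = 143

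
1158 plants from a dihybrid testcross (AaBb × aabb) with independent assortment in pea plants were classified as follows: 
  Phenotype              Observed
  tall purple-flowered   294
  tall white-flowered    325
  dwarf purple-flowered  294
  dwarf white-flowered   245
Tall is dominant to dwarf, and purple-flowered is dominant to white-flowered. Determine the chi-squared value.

11.333

A dihybrid testcross with independent assortment gives a 1:1:1:1 ratio.
The 1:1:1:1 ratio has 4 parts, so with N = 1158 the expected counts are:
  tall purple-flowered: 1158 × 1/4 = 289.5
  tall white-flowered: 1158 × 1/4 = 289.5
  dwarf purple-flowered: 1158 × 1/4 = 289.5
  dwarf white-flowered: 1158 × 1/4 = 289.5
χ² = Σ (O − E)² / E
  tall purple-flowered: (294 − 289.5)² / 289.5 = 0.0699
  tall white-flowered: (325 − 289.5)² / 289.5 = 4.3532
  dwarf purple-flowered: (294 − 289.5)² / 289.5 = 0.0699
  dwarf white-flowered: (245 − 289.5)² / 289.5 = 6.8402
χ² = 0.0699 + 4.3532 + 0.0699 + 6.8402 = 11.3332 ≈ 11.333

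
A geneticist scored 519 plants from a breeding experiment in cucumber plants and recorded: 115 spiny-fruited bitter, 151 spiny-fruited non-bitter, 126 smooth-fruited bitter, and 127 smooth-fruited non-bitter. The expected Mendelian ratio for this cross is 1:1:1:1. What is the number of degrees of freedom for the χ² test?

A goodness-of-fit test with 4 phenotype classes has df = 4 − 1 = 3.

3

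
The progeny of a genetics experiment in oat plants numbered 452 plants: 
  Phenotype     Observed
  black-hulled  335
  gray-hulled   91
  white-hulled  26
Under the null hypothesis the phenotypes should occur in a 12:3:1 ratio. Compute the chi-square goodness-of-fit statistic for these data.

0.687

The 12:3:1 ratio has 16 parts, so with N = 452 the expected counts are:
  black-hulled: 452 × 12/16 = 339
  gray-hulled: 452 × 3/16 = 84.75
  white-hulled: 452 × 1/16 = 28.25
χ² = Σ (O − E)² / E
  black-hulled: (335 − 339)² / 339 = 0.0472
  gray-hulled: (91 − 84.75)² / 84.75 = 0.4609
  white-hulled: (26 − 28.25)² / 28.25 = 0.1792
χ² = 0.0472 + 0.4609 + 0.1792 = 0.6873 ≈ 0.687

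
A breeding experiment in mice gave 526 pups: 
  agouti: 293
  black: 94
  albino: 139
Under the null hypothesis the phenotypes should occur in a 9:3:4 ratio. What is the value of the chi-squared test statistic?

Total ratio parts = 16. Expected numbers out of 526:
  agouti: 526 × 9/16 = 295.875
  black: 526 × 3/16 = 98.625
  albino: 526 × 4/16 = 131.5
χ² = Σ (O − E)² / E
  agouti: (293 − 295.875)² / 295.875 = 0.0279
  black: (94 − 98.625)² / 98.625 = 0.2169
  albino: (139 − 131.5)² / 131.5 = 0.4278
χ² = 0.0279 + 0.2169 + 0.4278 = 0.6726 ≈ 0.673

0.673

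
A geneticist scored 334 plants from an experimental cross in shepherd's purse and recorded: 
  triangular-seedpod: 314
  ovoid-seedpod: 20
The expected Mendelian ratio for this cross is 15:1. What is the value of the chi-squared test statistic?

Total ratio parts = 16. Expected numbers out of 334:
  triangular-seedpod: 334 × 15/16 = 313.125
  ovoid-seedpod: 334 × 1/16 = 20.875
χ² = Σ (O − E)² / E
  triangular-seedpod: (314 − 313.125)² / 313.125 = 0.0024
  ovoid-seedpod: (20 − 20.875)² / 20.875 = 0.0367
χ² = 0.0024 + 0.0367 = 0.0391 ≈ 0.039

0.039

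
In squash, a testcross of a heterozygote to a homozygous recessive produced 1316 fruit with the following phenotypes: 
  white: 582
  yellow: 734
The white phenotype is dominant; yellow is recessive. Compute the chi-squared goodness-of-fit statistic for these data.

A testcross of a heterozygote (Aa × aa) gives a 1:1 phenotypic ratio.
Expected counts for N = 1316 under a 1:1 ratio (total parts = 2):
  white: 1316 × 1/2 = 658
  yellow: 1316 × 1/2 = 658
χ² = Σ (O − E)² / E
  white: (582 − 658)² / 658 = 8.7781
  yellow: (734 − 658)² / 658 = 8.7781
χ² = 8.7781 + 8.7781 = 17.5562 ≈ 17.556

17.556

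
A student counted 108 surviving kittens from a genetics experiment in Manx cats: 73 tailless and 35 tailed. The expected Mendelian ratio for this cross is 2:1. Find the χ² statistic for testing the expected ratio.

0.042

Expected counts for N = 108 under a 2:1 ratio (total parts = 3):
  tailless: 108 × 2/3 = 72
  tailed: 108 × 1/3 = 36
χ² = Σ (O − E)² / E
  tailless: (73 − 72)² / 72 = 0.0139
  tailed: (35 − 36)² / 36 = 0.0278
χ² = 0.0139 + 0.0278 = 0.0417 ≈ 0.042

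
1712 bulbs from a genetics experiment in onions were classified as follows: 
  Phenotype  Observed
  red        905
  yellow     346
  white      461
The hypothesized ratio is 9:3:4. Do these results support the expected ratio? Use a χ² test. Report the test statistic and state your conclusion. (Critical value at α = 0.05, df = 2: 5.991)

Total ratio parts = 16. Expected numbers out of 1712:
  red: 1712 × 9/16 = 963
  yellow: 1712 × 3/16 = 321
  white: 1712 × 4/16 = 428
χ² = Σ (O − E)² / E
  red: (905 − 963)² / 963 = 3.4933
  yellow: (346 − 321)² / 321 = 1.9470
  white: (461 − 428)² / 428 = 2.5444
χ² = 3.4933 + 1.9470 + 2.5444 = 7.9847 ≈ 7.985
Degrees of freedom = 3 − 1 = 2; critical value at α = 0.05 is 5.991.
Since 7.985 > 5.991, we reject the null hypothesis — the data do not fit the 9:3:4 ratio.

7.985; not consistent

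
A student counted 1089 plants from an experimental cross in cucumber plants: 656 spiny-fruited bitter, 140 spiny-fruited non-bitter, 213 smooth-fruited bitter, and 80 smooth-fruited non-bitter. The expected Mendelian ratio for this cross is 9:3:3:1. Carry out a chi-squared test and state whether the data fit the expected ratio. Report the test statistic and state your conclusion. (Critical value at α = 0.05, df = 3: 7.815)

25.732; not consistent

Total ratio parts = 16. Expected numbers out of 1089:
  spiny-fruited bitter: 1089 × 9/16 = 612.5625
  spiny-fruited non-bitter: 1089 × 3/16 = 204.1875
  smooth-fruited bitter: 1089 × 3/16 = 204.1875
  smooth-fruited non-bitter: 1089 × 1/16 = 68.0625
χ² = Σ (O − E)² / E
  spiny-fruited bitter: (656 − 612.5625)² / 612.5625 = 3.0802
  spiny-fruited non-bitter: (140 − 204.1875)² / 204.1875 = 20.1777
  smooth-fruited bitter: (213 − 204.1875)² / 204.1875 = 0.3803
  smooth-fruited non-bitter: (80 − 68.0625)² / 68.0625 = 2.0937
χ² = 3.0802 + 20.1777 + 0.3803 + 2.0937 = 25.7319 ≈ 25.732
Degrees of freedom = 4 − 1 = 3; critical value at α = 0.05 is 7.815.
Since 25.732 > 7.815, we reject the null hypothesis — the data do not fit the 9:3:3:1 ratio.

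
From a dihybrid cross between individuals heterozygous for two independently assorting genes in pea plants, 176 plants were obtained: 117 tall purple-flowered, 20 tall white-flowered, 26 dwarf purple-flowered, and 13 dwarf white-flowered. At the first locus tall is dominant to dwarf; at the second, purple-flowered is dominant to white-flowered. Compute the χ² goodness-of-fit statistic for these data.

10.242

A dihybrid F₂ with independent assortment and complete dominance at both loci gives a 9:3:3:1 phenotypic ratio.
Expected counts for N = 176 under a 9:3:3:1 ratio (total parts = 16):
  tall purple-flowered: 176 × 9/16 = 99
  tall white-flowered: 176 × 3/16 = 33
  dwarf purple-flowered: 176 × 3/16 = 33
  dwarf white-flowered: 176 × 1/16 = 11
χ² = Σ (O − E)² / E
  tall purple-flowered: (117 − 99)² / 99 = 3.2727
  tall white-flowered: (20 − 33)² / 33 = 5.1212
  dwarf purple-flowered: (26 − 33)² / 33 = 1.4848
  dwarf white-flowered: (13 − 11)² / 11 = 0.3636
χ² = 3.2727 + 5.1212 + 1.4848 + 0.3636 = 10.2423 ≈ 10.242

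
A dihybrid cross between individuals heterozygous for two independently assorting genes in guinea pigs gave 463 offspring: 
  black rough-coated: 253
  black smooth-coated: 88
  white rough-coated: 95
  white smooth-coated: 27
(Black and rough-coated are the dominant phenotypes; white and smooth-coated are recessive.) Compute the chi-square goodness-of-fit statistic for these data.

1.131

A dihybrid F₂ with independent assortment and complete dominance at both loci gives a 9:3:3:1 phenotypic ratio.
Under the 9:3:3:1 hypothesis (Σ ratio = 16, N = 463):
  black rough-coated: 463 × 9/16 = 260.4375
  black smooth-coated: 463 × 3/16 = 86.8125
  white rough-coated: 463 × 3/16 = 86.8125
  white smooth-coated: 463 × 1/16 = 28.9375
χ² = Σ (O − E)² / E
  black rough-coated: (253 − 260.4375)² / 260.4375 = 0.2124
  black smooth-coated: (88 − 86.8125)² / 86.8125 = 0.0162
  white rough-coated: (95 − 86.8125)² / 86.8125 = 0.7722
  white smooth-coated: (27 − 28.9375)² / 28.9375 = 0.1297
χ² = 0.2124 + 0.0162 + 0.7722 + 0.1297 = 1.1305 ≈ 1.131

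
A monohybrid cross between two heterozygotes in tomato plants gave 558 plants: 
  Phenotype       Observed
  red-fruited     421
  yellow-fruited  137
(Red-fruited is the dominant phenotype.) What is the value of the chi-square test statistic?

For a monohybrid cross between heterozygotes with complete dominance, the expected phenotypic ratio is 3:1.
Expected counts for N = 558 under a 3:1 ratio (total parts = 4):
  red-fruited: 558 × 3/4 = 418.5
  yellow-fruited: 558 × 1/4 = 139.5
χ² = Σ (O − E)² / E
  red-fruited: (421 − 418.5)² / 418.5 = 0.0149
  yellow-fruited: (137 − 139.5)² / 139.5 = 0.0448
χ² = 0.0149 + 0.0448 = 0.0597 ≈ 0.060

0.060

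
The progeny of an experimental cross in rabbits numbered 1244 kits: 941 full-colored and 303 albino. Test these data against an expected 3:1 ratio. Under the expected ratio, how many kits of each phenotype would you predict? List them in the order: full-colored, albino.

933, 311

The 3:1 ratio has 4 parts, so with N = 1244 the expected counts are:
  full-colored: 1244 × 3/4 = 933
  albino: 1244 × 1/4 = 311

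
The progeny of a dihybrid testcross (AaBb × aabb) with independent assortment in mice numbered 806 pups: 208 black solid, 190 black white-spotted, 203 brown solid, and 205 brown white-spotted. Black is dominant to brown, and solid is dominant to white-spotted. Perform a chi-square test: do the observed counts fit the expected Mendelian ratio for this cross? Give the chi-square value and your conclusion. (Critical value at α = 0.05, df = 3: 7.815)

A dihybrid testcross with independent assortment gives a 1:1:1:1 ratio.
Under the 1:1:1:1 hypothesis (Σ ratio = 4, N = 806):
  black solid: 806 × 1/4 = 201.5
  black white-spotted: 806 × 1/4 = 201.5
  brown solid: 806 × 1/4 = 201.5
  brown white-spotted: 806 × 1/4 = 201.5
χ² = Σ (O − E)² / E
  black solid: (208 − 201.5)² / 201.5 = 0.2097
  black white-spotted: (190 − 201.5)² / 201.5 = 0.6563
  brown solid: (203 − 201.5)² / 201.5 = 0.0112
  brown white-spotted: (205 − 201.5)² / 201.5 = 0.0608
χ² = 0.2097 + 0.6563 + 0.0112 + 0.0608 = 0.938
Degrees of freedom = 4 − 1 = 3; critical value at α = 0.05 is 7.815.
Since 0.938 < 7.815, we fail to reject the null hypothesis — the data are consistent with the 1:1:1:1 ratio.

0.938; consistent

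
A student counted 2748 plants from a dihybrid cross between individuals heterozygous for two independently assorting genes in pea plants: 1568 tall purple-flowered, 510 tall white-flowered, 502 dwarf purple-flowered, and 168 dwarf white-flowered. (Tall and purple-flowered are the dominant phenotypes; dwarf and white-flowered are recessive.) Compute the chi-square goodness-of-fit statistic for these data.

A dihybrid F₂ with independent assortment and complete dominance at both loci gives a 9:3:3:1 phenotypic ratio.
Total ratio parts = 16. Expected numbers out of 2748:
  tall purple-flowered: 2748 × 9/16 = 1545.75
  tall white-flowered: 2748 × 3/16 = 515.25
  dwarf purple-flowered: 2748 × 3/16 = 515.25
  dwarf white-flowered: 2748 × 1/16 = 171.75
χ² = Σ (O − E)² / E
  tall purple-flowered: (1568 − 1545.75)² / 1545.75 = 0.3203
  tall white-flowered: (510 − 515.25)² / 515.25 = 0.0535
  dwarf purple-flowered: (502 − 515.25)² / 515.25 = 0.3407
  dwarf white-flowered: (168 − 171.75)² / 171.75 = 0.0819
χ² = 0.3203 + 0.0535 + 0.3407 + 0.0819 = 0.7964 ≈ 0.796

0.796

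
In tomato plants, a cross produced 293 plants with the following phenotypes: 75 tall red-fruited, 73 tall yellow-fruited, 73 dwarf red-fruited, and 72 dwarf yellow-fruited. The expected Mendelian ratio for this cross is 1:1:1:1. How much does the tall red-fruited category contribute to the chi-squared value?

0.042

Under the 1:1:1:1 hypothesis (Σ ratio = 4, N = 293):
  tall red-fruited: 293 × 1/4 = 73.25
  tall yellow-fruited: 293 × 1/4 = 73.25
  dwarf red-fruited: 293 × 1/4 = 73.25
  dwarf yellow-fruited: 293 × 1/4 = 73.25
Contribution of tall red-fruited: (75 − 73.25)² / 73.25 = 0.0418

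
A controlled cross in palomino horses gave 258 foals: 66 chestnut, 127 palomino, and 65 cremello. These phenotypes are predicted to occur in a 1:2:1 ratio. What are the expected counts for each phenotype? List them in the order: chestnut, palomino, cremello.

64.5, 129, 64.5

Total ratio parts = 4. Expected numbers out of 258:
  chestnut: 258 × 1/4 = 64.5
  palomino: 258 × 2/4 = 129
  cremello: 258 × 1/4 = 64.5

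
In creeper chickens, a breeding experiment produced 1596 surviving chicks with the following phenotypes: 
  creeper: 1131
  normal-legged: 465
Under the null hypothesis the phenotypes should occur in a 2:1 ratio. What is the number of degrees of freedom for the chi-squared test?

A goodness-of-fit test with 2 phenotype classes has df = 2 − 1 = 1.

1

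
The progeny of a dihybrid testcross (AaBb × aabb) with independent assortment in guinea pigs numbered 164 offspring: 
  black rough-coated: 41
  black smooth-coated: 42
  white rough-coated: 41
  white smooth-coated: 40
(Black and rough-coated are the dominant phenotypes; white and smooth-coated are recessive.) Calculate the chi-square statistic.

A dihybrid testcross with independent assortment gives a 1:1:1:1 ratio.
The 1:1:1:1 ratio has 4 parts, so with N = 164 the expected counts are:
  black rough-coated: 164 × 1/4 = 41
  black smooth-coated: 164 × 1/4 = 41
  white rough-coated: 164 × 1/4 = 41
  white smooth-coated: 164 × 1/4 = 41
χ² = Σ (O − E)² / E
  black rough-coated: (41 − 41)² / 41 = 0.0000
  black smooth-coated: (42 − 41)² / 41 = 0.0244
  white rough-coated: (41 − 41)² / 41 = 0.0000
  white smooth-coated: (40 − 41)² / 41 = 0.0244
χ² = 0.0000 + 0.0244 + 0.0000 + 0.0244 = 0.0488 ≈ 0.049

0.049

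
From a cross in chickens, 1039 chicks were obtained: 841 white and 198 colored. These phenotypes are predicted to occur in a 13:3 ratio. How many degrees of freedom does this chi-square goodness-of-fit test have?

A goodness-of-fit test with 2 phenotype classes has df = 2 − 1 = 1.

1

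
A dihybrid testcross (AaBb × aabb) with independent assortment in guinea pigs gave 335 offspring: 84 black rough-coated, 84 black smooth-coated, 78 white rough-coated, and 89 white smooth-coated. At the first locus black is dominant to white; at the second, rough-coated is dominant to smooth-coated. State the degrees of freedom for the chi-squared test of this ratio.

3

A dihybrid testcross with independent assortment gives a 1:1:1:1 ratio.
A goodness-of-fit test with 4 phenotype classes has df = 4 − 1 = 3.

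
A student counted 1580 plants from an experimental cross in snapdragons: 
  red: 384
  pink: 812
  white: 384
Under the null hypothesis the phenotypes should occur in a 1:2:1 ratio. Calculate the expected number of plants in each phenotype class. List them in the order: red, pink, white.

Under the 1:2:1 hypothesis (Σ ratio = 4, N = 1580):
  red: 1580 × 1/4 = 395
  pink: 1580 × 2/4 = 790
  white: 1580 × 1/4 = 395

395, 790, 395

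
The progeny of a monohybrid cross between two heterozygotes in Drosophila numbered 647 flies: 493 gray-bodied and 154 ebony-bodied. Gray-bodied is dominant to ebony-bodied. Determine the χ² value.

For a monohybrid cross between heterozygotes with complete dominance, the expected phenotypic ratio is 3:1.
Total ratio parts = 4. Expected numbers out of 647:
  gray-bodied: 647 × 3/4 = 485.25
  ebony-bodied: 647 × 1/4 = 161.75
χ² = Σ (O − E)² / E
  gray-bodied: (493 − 485.25)² / 485.25 = 0.1238
  ebony-bodied: (154 − 161.75)² / 161.75 = 0.3713
χ² = 0.1238 + 0.3713 = 0.4951 ≈ 0.495

0.495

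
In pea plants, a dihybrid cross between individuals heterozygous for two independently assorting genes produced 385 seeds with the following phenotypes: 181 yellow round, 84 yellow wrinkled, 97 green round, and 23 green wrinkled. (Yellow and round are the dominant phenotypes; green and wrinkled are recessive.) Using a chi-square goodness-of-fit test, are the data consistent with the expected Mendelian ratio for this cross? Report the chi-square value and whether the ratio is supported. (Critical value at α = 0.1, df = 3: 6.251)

16.348; not consistent

A dihybrid F₂ with independent assortment and complete dominance at both loci gives a 9:3:3:1 phenotypic ratio.
Expected counts for N = 385 under a 9:3:3:1 ratio (total parts = 16):
  yellow round: 385 × 9/16 = 216.5625
  yellow wrinkled: 385 × 3/16 = 72.1875
  green round: 385 × 3/16 = 72.1875
  green wrinkled: 385 × 1/16 = 24.0625
χ² = Σ (O − E)² / E
  yellow round: (181 − 216.5625)² / 216.5625 = 5.8398
  yellow wrinkled: (84 − 72.1875)² / 72.1875 = 1.9330
  green round: (97 − 72.1875)² / 72.1875 = 8.5286
  green wrinkled: (23 − 24.0625)² / 24.0625 = 0.0469
χ² = 5.8398 + 1.9330 + 8.5286 + 0.0469 = 16.3483 ≈ 16.348
Degrees of freedom = 4 − 1 = 3; critical value at α = 0.1 is 6.251.
Since 16.348 > 6.251, we reject the null hypothesis — the data do not fit the 9:3:3:1 ratio.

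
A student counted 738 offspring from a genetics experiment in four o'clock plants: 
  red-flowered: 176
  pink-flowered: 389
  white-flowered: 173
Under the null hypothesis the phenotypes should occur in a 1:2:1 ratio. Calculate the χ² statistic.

Under the 1:2:1 hypothesis (Σ ratio = 4, N = 738):
  red-flowered: 738 × 1/4 = 184.5
  pink-flowered: 738 × 2/4 = 369
  white-flowered: 738 × 1/4 = 184.5
χ² = Σ (O − E)² / E
  red-flowered: (176 − 184.5)² / 184.5 = 0.3916
  pink-flowered: (389 − 369)² / 369 = 1.0840
  white-flowered: (173 − 184.5)² / 184.5 = 0.7168
χ² = 0.3916 + 1.0840 + 0.7168 = 2.1924 ≈ 2.192

2.192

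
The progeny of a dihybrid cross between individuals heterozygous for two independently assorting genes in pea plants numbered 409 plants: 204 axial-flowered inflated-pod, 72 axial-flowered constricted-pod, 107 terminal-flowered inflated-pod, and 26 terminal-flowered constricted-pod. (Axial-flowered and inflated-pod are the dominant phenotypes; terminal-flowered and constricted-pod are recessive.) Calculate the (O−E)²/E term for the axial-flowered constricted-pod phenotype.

A dihybrid F₂ with independent assortment and complete dominance at both loci gives a 9:3:3:1 phenotypic ratio.
Under the 9:3:3:1 hypothesis (Σ ratio = 16, N = 409):
  axial-flowered inflated-pod: 409 × 9/16 = 230.0625
  axial-flowered constricted-pod: 409 × 3/16 = 76.6875
  terminal-flowered inflated-pod: 409 × 3/16 = 76.6875
  terminal-flowered constricted-pod: 409 × 1/16 = 25.5625
Contribution of axial-flowered constricted-pod: (72 − 76.6875)² / 76.6875 = 0.2865

0.287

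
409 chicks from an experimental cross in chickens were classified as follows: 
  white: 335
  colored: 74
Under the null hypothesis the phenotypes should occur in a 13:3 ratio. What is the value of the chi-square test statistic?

Expected counts for N = 409 under a 13:3 ratio (total parts = 16):
  white: 409 × 13/16 = 332.3125
  colored: 409 × 3/16 = 76.6875
χ² = Σ (O − E)² / E
  white: (335 − 332.3125)² / 332.3125 = 0.0217
  colored: (74 − 76.6875)² / 76.6875 = 0.0942
χ² = 0.0217 + 0.0942 = 0.1159 ≈ 0.116

0.116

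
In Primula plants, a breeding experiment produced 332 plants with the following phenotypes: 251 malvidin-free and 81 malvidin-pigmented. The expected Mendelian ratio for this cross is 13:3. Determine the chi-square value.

The 13:3 ratio has 16 parts, so with N = 332 the expected counts are:
  malvidin-free: 332 × 13/16 = 269.75
  malvidin-pigmented: 332 × 3/16 = 62.25
χ² = Σ (O − E)² / E
  malvidin-free: (251 − 269.75)² / 269.75 = 1.3033
  malvidin-pigmented: (81 − 62.25)² / 62.25 = 5.6476
χ² = 1.3033 + 5.6476 = 6.9509 ≈ 6.951

6.951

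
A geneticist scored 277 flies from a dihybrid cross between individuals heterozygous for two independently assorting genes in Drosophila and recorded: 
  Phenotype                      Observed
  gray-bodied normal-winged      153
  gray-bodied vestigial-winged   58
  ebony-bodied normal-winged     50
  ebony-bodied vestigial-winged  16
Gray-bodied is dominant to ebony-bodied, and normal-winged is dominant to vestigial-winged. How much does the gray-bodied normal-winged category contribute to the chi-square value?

A dihybrid F₂ with independent assortment and complete dominance at both loci gives a 9:3:3:1 phenotypic ratio.
Under the 9:3:3:1 hypothesis (Σ ratio = 16, N = 277):
  gray-bodied normal-winged: 277 × 9/16 = 155.8125
  gray-bodied vestigial-winged: 277 × 3/16 = 51.9375
  ebony-bodied normal-winged: 277 × 3/16 = 51.9375
  ebony-bodied vestigial-winged: 277 × 1/16 = 17.3125
Contribution of gray-bodied normal-winged: (153 − 155.8125)² / 155.8125 = 0.0508

0.051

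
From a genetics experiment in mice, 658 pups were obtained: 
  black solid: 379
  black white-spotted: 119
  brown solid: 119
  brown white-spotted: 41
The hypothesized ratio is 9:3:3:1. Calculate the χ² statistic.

Under the 9:3:3:1 hypothesis (Σ ratio = 16, N = 658):
  black solid: 658 × 9/16 = 370.125
  black white-spotted: 658 × 3/16 = 123.375
  brown solid: 658 × 3/16 = 123.375
  brown white-spotted: 658 × 1/16 = 41.125
χ² = Σ (O − E)² / E
  black solid: (379 − 370.125)² / 370.125 = 0.2128
  black white-spotted: (119 − 123.375)² / 123.375 = 0.1551
  brown solid: (119 − 123.375)² / 123.375 = 0.1551
  brown white-spotted: (41 − 41.125)² / 41.125 = 0.0004
χ² = 0.2128 + 0.1551 + 0.1551 + 0.0004 = 0.5234 ≈ 0.523

0.523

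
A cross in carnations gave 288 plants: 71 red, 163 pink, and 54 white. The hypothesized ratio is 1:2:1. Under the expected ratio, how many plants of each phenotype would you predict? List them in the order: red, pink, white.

Under the 1:2:1 hypothesis (Σ ratio = 4, N = 288):
  red: 288 × 1/4 = 72
  pink: 288 × 2/4 = 144
  white: 288 × 1/4 = 72

72, 144, 72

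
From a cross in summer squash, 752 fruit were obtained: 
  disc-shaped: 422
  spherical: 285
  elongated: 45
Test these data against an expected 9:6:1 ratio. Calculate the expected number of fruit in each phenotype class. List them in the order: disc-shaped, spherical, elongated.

423, 282, 47

Total ratio parts = 16. Expected numbers out of 752:
  disc-shaped: 752 × 9/16 = 423
  spherical: 752 × 6/16 = 282
  elongated: 752 × 1/16 = 47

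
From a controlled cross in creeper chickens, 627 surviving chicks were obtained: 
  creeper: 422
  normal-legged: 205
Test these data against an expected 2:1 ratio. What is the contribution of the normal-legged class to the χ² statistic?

Under the 2:1 hypothesis (Σ ratio = 3, N = 627):
  creeper: 627 × 2/3 = 418
  normal-legged: 627 × 1/3 = 209
Contribution of normal-legged: (205 − 209)² / 209 = 0.0766

0.077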